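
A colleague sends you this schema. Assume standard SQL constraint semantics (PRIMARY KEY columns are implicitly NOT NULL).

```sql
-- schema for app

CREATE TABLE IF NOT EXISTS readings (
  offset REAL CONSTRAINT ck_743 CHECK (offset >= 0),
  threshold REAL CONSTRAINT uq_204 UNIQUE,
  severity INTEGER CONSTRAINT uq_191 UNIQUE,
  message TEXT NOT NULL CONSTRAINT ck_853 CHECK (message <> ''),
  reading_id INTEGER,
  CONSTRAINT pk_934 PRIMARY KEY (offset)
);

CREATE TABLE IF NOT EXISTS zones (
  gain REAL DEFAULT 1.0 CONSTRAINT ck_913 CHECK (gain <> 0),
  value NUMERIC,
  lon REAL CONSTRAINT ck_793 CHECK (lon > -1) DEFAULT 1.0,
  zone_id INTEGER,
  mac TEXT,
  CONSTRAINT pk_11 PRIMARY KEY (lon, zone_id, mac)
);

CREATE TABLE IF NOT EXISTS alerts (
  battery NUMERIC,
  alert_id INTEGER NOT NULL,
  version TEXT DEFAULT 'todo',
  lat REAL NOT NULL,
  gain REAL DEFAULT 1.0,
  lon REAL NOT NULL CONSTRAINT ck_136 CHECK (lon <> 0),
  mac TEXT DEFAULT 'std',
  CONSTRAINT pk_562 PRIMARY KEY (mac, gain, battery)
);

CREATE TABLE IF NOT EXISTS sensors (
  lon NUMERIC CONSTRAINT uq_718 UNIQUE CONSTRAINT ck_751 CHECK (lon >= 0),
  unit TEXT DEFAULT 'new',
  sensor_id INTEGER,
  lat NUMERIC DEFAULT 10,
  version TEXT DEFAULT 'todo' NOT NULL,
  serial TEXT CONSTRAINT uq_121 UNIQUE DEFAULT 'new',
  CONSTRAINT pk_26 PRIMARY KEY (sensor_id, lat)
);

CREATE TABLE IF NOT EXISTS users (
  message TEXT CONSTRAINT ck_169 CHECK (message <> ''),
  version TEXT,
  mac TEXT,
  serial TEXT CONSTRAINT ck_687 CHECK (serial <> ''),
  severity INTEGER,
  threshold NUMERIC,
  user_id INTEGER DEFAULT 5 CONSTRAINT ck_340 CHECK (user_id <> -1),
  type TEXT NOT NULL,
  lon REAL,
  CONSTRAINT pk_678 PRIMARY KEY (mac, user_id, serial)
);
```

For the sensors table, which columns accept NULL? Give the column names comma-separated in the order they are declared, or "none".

- lon: CHECK does not forbid NULL (a CHECK constraint passes when its expression is NULL) → nullable.
- unit: DEFAULT only fills an omitted column; an explicit NULL is still allowed → nullable.
- sensor_id: part of the PRIMARY KEY, which implies NOT NULL → not nullable.
- lat: part of the PRIMARY KEY, which implies NOT NULL → not nullable.
- version: declared NOT NULL → not nullable.
- serial: UNIQUE does not imply NOT NULL → nullable.

lon, unit, serial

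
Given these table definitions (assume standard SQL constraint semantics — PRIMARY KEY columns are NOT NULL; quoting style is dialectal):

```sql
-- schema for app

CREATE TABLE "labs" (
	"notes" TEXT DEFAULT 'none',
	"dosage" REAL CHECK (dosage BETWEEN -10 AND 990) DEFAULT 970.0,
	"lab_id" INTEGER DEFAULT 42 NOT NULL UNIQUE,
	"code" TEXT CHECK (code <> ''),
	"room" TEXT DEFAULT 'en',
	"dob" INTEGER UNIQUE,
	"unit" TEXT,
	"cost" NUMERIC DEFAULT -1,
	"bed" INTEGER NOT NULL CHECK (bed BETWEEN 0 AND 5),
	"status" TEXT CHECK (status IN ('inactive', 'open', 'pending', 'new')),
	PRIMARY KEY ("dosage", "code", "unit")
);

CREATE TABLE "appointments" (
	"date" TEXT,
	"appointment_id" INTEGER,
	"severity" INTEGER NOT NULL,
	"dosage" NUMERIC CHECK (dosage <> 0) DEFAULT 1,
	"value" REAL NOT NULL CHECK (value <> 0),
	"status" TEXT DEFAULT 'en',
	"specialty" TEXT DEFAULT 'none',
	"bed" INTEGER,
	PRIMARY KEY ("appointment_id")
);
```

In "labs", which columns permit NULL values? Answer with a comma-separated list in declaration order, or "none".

- notes: DEFAULT only fills an omitted column; an explicit NULL is still allowed → nullable.
- dosage: part of the PRIMARY KEY, which implies NOT NULL → not nullable.
- lab_id: declared NOT NULL → not nullable.
- code: part of the PRIMARY KEY, which implies NOT NULL → not nullable.
- room: DEFAULT only fills an omitted column; an explicit NULL is still allowed → nullable.
- dob: UNIQUE does not imply NOT NULL → nullable.
- unit: part of the PRIMARY KEY, which implies NOT NULL → not nullable.
- cost: DEFAULT only fills an omitted column; an explicit NULL is still allowed → nullable.
- bed: declared NOT NULL → not nullable.
- status: CHECK does not forbid NULL (a CHECK constraint passes when its expression is NULL) → nullable.

notes, room, dob, cost, status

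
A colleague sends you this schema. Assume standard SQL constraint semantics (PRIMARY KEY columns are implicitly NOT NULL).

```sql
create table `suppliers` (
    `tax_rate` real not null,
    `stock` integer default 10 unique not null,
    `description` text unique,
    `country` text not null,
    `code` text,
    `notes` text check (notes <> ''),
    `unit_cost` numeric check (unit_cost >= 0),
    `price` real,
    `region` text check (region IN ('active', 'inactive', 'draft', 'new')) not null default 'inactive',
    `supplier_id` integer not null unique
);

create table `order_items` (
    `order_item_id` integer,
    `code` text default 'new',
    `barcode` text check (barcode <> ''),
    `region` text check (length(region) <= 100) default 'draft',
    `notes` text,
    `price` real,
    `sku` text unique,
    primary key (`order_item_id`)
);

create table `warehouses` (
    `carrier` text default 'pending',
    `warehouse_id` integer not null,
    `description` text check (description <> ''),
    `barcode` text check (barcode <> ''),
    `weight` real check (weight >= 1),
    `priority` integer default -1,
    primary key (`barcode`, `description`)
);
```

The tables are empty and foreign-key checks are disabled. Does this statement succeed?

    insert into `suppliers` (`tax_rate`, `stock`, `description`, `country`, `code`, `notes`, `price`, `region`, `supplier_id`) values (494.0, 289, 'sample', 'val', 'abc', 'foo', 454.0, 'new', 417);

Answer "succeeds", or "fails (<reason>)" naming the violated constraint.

succeeds

NOT NULL columns: country is supplied; region is supplied; stock is supplied; supplier_id is supplied; tax_rate is supplied.
CHECK constraints: 'foo' satisfies (notes <> ''); 'new' satisfies (region IN ('active', 'inactive', 'draft', 'new')).
No constraint is violated.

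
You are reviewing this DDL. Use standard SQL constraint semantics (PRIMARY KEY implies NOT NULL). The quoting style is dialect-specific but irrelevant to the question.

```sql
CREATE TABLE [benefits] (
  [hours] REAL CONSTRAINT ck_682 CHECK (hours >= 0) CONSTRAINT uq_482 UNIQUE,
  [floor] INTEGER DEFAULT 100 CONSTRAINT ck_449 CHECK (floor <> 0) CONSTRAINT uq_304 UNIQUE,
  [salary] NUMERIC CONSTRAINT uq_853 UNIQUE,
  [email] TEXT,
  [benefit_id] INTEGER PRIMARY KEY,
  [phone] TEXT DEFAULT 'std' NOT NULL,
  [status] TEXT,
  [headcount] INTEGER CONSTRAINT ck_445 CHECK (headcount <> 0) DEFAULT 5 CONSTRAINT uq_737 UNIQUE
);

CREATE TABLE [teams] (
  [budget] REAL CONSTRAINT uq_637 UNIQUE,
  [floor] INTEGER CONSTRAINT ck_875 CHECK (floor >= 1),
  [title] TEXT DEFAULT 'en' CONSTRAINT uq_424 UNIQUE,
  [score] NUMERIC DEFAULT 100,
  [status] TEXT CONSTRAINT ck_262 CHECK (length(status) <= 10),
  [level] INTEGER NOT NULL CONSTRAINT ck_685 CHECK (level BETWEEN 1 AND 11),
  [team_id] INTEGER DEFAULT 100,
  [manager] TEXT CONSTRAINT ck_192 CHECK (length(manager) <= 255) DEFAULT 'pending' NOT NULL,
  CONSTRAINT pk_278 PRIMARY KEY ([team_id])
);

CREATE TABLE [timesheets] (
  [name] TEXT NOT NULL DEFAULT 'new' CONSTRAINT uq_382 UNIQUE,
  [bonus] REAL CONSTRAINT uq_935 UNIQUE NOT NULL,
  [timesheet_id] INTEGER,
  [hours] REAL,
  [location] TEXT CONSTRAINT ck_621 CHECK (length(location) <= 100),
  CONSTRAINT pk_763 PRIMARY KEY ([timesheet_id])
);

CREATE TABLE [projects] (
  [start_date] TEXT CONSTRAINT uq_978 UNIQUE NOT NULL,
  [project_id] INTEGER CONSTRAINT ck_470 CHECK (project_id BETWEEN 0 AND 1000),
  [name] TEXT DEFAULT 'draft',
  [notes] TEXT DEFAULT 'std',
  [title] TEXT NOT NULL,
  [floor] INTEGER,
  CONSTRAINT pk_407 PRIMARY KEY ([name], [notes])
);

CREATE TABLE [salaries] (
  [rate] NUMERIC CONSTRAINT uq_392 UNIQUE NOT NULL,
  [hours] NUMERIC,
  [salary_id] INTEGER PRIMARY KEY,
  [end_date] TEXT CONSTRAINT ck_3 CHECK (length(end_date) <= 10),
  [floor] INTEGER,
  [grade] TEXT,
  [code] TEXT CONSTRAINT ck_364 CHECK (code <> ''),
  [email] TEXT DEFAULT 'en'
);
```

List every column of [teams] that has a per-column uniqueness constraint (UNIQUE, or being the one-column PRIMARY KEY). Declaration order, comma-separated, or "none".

budget, title, team_id

- budget: declared UNIQUE → unique.
- floor: no UNIQUE or single-column PK constraint.
- title: declared UNIQUE → unique.
- score: no UNIQUE or single-column PK constraint.
- status: no UNIQUE or single-column PK constraint.
- level: no UNIQUE or single-column PK constraint.
- team_id: single-column PRIMARY KEY → unique.
- manager: no UNIQUE or single-column PK constraint.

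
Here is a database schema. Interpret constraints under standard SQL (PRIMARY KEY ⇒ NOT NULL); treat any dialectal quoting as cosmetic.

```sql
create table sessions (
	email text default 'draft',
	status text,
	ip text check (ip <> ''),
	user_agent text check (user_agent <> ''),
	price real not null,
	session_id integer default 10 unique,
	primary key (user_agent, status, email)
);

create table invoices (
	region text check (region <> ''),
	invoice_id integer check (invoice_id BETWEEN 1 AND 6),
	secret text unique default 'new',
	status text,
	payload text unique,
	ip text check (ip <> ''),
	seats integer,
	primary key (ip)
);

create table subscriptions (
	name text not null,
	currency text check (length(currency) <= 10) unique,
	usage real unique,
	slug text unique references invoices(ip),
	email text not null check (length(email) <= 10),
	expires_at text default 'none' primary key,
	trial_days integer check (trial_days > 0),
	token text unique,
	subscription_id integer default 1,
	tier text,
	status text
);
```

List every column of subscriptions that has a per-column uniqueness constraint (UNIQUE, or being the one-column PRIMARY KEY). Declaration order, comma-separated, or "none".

currency, usage, slug, expires_at, token

- name: no UNIQUE or single-column PK constraint.
- currency: declared UNIQUE → unique.
- usage: declared UNIQUE → unique.
- slug: declared UNIQUE → unique.
- email: no UNIQUE or single-column PK constraint.
- expires_at: single-column PRIMARY KEY → unique.
- trial_days: no UNIQUE or single-column PK constraint.
- token: declared UNIQUE → unique.
- subscription_id: no UNIQUE or single-column PK constraint.
- tier: no UNIQUE or single-column PK constraint.
- status: no UNIQUE or single-column PK constraint.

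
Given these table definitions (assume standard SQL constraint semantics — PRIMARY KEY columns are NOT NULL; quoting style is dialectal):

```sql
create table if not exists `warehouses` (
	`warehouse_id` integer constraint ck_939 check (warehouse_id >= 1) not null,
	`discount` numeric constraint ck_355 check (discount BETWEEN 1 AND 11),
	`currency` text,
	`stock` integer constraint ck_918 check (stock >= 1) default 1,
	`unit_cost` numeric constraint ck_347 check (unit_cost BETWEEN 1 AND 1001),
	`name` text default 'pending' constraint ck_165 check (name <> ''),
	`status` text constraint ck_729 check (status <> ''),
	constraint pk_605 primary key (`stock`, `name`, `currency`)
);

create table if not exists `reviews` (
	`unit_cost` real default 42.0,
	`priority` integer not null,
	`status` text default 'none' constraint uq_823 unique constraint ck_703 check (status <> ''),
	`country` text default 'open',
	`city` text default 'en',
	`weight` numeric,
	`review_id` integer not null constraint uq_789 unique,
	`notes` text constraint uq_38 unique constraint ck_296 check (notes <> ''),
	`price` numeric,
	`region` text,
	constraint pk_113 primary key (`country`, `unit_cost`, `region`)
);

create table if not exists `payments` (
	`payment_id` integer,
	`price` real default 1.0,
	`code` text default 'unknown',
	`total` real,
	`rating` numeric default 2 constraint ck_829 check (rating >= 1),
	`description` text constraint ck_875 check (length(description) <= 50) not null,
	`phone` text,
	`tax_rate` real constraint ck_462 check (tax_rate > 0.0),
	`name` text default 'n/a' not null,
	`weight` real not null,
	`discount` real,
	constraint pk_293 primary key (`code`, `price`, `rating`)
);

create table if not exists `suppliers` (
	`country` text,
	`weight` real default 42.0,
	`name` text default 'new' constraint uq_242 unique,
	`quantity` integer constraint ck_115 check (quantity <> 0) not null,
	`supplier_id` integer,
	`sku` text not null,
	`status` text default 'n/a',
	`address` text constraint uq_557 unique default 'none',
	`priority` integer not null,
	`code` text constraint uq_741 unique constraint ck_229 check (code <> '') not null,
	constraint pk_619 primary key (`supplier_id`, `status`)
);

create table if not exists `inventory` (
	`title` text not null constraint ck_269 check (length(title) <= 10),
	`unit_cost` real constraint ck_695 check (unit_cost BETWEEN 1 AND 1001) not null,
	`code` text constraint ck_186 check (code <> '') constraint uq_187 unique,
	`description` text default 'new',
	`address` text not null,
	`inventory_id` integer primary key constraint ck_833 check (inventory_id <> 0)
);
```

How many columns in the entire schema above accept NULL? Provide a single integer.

warehouses: 3 nullable (discount, unit_cost, status — PK (stock, name, currency) and explicit NOT NULL columns excluded).
reviews: 5 nullable (status, city, weight, notes, price — PK (country, unit_cost, region) and explicit NOT NULL columns excluded).
payments: 5 nullable (payment_id, total, phone, tax_rate, discount — PK (code, price, rating) and explicit NOT NULL columns excluded).
suppliers: 4 nullable (country, weight, name, address — PK (supplier_id, status) and explicit NOT NULL columns excluded).
inventory: 2 nullable (code, description — PK (inventory_id) and explicit NOT NULL columns excluded).
Total: 3 + 5 + 5 + 4 + 2 = 19.

19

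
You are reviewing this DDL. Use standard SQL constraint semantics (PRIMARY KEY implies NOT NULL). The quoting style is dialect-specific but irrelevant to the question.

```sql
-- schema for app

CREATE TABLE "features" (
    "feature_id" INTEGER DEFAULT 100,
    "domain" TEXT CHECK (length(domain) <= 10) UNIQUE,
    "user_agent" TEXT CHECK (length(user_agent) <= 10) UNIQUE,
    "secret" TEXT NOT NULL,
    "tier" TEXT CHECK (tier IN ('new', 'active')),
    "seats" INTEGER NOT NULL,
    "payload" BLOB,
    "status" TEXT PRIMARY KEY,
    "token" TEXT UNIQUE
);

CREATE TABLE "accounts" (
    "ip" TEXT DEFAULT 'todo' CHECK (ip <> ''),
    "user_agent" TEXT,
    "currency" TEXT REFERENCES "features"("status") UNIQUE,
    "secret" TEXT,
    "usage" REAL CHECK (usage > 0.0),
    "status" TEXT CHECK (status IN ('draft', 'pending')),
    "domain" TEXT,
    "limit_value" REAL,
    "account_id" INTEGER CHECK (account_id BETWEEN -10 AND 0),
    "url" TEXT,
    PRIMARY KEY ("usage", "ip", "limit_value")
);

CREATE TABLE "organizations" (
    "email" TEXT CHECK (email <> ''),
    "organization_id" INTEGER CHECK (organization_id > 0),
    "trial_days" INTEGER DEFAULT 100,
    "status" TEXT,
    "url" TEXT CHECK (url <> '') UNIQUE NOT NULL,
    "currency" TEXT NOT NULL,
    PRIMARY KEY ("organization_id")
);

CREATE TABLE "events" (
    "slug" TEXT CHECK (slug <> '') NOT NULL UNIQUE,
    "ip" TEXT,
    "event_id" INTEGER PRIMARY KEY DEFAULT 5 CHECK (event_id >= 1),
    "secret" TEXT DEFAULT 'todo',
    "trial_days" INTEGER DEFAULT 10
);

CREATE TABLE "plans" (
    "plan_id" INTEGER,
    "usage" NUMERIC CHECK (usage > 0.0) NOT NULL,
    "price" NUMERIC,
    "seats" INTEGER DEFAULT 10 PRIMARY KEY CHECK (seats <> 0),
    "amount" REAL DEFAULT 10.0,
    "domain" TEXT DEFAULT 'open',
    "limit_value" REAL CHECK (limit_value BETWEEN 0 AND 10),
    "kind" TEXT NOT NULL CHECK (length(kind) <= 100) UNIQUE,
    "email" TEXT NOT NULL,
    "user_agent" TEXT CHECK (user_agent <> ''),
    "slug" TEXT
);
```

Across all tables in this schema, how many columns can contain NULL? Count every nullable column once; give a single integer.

features: 6 nullable (feature_id, domain, user_agent, tier, payload, token — PK (status) and explicit NOT NULL columns excluded).
accounts: 7 nullable (user_agent, currency, secret, status, domain, account_id, url — PK (usage, ip, limit_value) and explicit NOT NULL columns excluded).
organizations: 3 nullable (email, trial_days, status — PK (organization_id) and explicit NOT NULL columns excluded).
events: 3 nullable (ip, secret, trial_days — PK (event_id) and explicit NOT NULL columns excluded).
plans: 7 nullable (plan_id, price, amount, domain, limit_value, user_agent, slug — PK (seats) and explicit NOT NULL columns excluded).
Total: 6 + 7 + 3 + 3 + 7 = 26.

26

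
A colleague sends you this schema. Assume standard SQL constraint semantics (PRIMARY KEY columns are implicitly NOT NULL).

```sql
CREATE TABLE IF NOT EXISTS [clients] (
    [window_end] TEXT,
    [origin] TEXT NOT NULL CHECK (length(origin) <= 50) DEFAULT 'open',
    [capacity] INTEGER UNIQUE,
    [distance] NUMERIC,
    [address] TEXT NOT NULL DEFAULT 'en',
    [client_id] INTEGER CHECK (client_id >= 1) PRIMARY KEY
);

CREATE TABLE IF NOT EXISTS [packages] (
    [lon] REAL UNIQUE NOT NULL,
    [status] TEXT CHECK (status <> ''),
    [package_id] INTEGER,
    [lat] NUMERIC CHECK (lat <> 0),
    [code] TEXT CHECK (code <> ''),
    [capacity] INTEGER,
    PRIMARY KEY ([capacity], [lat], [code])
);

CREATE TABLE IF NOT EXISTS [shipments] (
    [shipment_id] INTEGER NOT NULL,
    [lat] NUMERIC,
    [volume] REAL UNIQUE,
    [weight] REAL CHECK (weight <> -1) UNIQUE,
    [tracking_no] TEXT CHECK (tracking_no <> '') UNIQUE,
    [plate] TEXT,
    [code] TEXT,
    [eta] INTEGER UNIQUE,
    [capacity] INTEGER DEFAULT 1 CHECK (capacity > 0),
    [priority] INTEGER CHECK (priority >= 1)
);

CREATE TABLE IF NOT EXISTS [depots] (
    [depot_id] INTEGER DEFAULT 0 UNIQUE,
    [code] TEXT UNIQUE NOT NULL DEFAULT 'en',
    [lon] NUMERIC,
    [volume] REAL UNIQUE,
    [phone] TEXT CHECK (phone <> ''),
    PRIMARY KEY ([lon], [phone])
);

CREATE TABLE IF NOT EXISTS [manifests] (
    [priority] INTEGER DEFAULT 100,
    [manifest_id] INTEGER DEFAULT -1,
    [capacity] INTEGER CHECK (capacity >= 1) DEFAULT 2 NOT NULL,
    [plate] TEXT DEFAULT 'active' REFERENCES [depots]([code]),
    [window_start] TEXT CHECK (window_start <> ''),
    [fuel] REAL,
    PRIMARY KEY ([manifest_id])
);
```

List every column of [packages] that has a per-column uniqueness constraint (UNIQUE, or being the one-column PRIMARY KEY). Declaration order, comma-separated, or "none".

- lon: declared UNIQUE → unique.
- status: no UNIQUE or single-column PK constraint.
- package_id: no UNIQUE or single-column PK constraint.
- lat: part of a composite PRIMARY KEY — only the tuple is unique, not this column on its own.
- code: part of a composite PRIMARY KEY — only the tuple is unique, not this column on its own.
- capacity: part of a composite PRIMARY KEY — only the tuple is unique, not this column on its own.

lon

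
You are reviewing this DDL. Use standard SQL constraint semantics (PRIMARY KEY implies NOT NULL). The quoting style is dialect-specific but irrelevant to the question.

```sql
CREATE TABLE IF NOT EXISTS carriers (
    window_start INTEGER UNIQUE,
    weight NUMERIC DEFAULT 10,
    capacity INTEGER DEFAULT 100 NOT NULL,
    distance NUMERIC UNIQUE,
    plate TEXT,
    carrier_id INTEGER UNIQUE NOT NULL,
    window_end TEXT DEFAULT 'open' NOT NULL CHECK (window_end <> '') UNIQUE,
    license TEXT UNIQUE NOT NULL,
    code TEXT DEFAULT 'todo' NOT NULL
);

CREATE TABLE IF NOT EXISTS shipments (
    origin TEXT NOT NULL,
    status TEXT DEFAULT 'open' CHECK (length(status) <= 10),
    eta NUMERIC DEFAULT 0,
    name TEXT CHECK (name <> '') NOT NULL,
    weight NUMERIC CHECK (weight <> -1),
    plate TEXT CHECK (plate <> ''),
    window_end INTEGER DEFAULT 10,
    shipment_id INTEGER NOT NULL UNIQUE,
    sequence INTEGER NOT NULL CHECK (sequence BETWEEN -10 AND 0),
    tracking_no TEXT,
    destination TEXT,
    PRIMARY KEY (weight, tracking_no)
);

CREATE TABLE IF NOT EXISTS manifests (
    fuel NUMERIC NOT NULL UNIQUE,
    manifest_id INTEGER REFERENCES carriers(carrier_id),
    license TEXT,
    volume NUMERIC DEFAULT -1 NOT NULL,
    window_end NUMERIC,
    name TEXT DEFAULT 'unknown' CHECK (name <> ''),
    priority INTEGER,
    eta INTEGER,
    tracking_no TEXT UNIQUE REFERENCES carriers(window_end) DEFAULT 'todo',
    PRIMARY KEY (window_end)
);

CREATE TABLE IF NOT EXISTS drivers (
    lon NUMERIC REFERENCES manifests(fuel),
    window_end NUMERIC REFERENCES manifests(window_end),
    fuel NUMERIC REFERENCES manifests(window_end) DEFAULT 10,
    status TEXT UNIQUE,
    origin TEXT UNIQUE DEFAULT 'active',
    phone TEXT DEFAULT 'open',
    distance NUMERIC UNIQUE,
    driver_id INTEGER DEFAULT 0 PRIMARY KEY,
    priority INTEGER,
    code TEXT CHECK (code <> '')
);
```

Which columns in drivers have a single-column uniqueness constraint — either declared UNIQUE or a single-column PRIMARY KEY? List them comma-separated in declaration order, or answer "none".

- lon: no UNIQUE or single-column PK constraint.
- window_end: no UNIQUE or single-column PK constraint.
- fuel: no UNIQUE or single-column PK constraint.
- status: declared UNIQUE → unique.
- origin: declared UNIQUE → unique.
- phone: no UNIQUE or single-column PK constraint.
- distance: declared UNIQUE → unique.
- driver_id: single-column PRIMARY KEY → unique.
- priority: no UNIQUE or single-column PK constraint.
- code: no UNIQUE or single-column PK constraint.

status, origin, distance, driver_id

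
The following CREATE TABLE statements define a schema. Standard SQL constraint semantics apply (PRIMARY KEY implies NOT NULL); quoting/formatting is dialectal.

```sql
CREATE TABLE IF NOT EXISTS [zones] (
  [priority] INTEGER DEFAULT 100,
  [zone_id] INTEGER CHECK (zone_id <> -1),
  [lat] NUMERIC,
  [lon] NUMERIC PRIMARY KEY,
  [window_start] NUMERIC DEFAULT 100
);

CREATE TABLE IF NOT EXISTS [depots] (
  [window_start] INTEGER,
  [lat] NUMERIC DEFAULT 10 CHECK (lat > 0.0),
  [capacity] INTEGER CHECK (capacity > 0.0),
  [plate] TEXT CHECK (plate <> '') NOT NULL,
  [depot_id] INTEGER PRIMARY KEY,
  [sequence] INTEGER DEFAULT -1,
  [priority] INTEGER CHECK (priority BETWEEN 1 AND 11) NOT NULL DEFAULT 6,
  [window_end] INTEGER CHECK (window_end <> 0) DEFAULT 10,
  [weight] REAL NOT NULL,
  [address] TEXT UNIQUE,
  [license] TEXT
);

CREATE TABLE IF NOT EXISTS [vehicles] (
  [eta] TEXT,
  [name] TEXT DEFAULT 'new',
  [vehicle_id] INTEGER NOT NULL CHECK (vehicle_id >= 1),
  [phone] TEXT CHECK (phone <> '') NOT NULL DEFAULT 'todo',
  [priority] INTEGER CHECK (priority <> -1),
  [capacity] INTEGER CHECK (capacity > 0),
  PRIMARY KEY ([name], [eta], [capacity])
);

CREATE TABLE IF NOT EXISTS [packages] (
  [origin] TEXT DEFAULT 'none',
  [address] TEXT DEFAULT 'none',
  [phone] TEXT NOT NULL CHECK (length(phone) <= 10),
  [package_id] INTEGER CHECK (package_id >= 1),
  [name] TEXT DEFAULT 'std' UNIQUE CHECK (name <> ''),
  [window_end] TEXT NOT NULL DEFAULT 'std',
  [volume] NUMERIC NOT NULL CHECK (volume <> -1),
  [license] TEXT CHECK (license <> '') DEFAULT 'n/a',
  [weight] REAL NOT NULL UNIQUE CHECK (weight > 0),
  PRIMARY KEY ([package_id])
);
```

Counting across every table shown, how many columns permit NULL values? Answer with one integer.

zones: 4 nullable (priority, zone_id, lat, window_start — PK (lon) and explicit NOT NULL columns excluded).
depots: 7 nullable (window_start, lat, capacity, sequence, window_end, address, license — PK (depot_id) and explicit NOT NULL columns excluded).
vehicles: 1 nullable (priority — PK (name, eta, capacity) and explicit NOT NULL columns excluded).
packages: 4 nullable (origin, address, name, license — PK (package_id) and explicit NOT NULL columns excluded).
Total: 4 + 7 + 1 + 4 = 16.

16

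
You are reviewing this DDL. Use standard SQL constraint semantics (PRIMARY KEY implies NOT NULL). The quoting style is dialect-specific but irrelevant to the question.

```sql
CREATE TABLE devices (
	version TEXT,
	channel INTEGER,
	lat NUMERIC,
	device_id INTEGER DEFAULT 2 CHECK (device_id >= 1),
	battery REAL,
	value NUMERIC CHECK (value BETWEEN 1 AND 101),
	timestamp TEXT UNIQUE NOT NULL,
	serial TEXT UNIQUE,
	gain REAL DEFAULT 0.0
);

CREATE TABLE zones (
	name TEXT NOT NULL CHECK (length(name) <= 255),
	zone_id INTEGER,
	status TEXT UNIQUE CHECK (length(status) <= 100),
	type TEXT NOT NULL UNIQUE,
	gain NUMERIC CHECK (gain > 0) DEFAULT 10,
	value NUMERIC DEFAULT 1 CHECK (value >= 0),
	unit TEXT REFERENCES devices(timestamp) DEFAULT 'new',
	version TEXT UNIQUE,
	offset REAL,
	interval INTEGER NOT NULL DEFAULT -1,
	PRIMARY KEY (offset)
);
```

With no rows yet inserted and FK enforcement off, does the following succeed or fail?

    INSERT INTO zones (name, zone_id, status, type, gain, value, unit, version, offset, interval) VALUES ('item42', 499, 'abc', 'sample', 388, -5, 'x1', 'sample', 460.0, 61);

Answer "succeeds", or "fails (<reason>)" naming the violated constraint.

fails (CHECK on value)

The value -5 for value violates CHECK (value >= 0).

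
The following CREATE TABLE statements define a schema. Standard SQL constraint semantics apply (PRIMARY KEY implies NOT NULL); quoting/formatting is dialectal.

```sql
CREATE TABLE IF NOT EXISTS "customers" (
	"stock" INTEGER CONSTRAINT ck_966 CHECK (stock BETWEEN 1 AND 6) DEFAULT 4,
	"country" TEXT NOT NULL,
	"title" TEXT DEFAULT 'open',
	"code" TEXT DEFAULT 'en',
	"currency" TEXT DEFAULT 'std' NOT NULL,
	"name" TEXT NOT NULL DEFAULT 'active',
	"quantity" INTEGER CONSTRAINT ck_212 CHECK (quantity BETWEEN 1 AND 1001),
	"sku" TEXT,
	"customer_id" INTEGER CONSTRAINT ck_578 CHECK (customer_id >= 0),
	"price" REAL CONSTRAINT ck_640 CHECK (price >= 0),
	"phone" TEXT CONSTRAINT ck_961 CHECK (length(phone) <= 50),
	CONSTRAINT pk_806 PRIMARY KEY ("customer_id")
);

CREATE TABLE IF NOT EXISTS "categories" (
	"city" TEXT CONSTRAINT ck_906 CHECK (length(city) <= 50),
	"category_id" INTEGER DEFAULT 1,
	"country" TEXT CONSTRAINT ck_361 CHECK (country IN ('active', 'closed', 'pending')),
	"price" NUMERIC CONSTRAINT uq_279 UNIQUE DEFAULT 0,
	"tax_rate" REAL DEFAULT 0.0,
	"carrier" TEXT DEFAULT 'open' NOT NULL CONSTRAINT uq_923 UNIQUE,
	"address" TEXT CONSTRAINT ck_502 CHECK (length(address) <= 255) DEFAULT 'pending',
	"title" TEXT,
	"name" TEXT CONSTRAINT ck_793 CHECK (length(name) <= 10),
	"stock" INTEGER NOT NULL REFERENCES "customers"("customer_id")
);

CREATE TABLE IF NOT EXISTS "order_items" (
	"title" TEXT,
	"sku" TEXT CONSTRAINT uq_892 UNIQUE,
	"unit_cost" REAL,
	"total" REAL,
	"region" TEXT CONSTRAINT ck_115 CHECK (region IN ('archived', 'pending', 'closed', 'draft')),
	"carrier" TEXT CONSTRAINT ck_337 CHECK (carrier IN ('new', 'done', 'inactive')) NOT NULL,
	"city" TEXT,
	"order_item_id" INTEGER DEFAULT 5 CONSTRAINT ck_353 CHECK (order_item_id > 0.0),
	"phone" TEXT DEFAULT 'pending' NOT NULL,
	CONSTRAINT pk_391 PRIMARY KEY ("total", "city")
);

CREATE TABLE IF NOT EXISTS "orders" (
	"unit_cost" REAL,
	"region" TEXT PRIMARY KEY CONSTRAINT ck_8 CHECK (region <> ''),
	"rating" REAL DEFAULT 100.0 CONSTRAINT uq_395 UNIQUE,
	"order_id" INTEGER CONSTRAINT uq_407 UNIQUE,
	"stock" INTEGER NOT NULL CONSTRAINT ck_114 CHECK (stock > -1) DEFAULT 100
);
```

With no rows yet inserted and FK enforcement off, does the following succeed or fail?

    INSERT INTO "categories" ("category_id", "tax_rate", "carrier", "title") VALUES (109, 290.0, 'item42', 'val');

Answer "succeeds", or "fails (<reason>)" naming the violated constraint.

fails (NOT NULL on stock)

stock is omitted from the column list and has no DEFAULT, so it would receive NULL.
But stock is declared NOT NULL.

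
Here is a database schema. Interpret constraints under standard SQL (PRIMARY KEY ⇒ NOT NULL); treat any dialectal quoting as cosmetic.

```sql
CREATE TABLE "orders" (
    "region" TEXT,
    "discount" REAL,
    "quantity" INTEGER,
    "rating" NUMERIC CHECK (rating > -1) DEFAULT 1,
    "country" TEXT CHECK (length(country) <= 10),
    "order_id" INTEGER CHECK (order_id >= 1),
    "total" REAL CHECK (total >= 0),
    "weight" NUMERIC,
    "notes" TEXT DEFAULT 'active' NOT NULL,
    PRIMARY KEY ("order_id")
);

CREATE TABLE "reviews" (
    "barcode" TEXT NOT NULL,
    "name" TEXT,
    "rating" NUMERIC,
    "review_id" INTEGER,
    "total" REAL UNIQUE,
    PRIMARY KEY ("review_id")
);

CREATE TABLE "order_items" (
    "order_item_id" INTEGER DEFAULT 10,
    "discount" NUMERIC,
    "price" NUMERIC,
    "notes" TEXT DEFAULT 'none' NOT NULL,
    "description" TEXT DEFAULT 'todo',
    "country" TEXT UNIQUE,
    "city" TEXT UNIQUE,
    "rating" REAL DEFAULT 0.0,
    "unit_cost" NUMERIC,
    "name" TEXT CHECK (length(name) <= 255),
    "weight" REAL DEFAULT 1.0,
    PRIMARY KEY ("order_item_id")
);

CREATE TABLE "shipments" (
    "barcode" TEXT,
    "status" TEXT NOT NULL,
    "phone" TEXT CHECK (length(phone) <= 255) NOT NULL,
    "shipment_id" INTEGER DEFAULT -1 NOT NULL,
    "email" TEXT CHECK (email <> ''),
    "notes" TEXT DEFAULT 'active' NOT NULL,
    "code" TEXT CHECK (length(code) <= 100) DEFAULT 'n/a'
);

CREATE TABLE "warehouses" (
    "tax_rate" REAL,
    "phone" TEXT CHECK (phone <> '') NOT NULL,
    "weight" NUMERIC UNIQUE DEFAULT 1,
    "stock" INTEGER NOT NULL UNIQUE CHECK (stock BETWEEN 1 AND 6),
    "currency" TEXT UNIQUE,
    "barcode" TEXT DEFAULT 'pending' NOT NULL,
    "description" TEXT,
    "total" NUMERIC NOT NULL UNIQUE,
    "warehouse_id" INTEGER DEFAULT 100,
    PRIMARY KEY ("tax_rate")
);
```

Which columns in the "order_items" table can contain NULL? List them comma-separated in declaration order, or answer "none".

- order_item_id: part of the PRIMARY KEY, which implies NOT NULL → not nullable.
- discount: no NOT NULL constraint applies → nullable.
- price: no NOT NULL constraint applies → nullable.
- notes: declared NOT NULL → not nullable.
- description: DEFAULT only fills an omitted column; an explicit NULL is still allowed → nullable.
- country: UNIQUE does not imply NOT NULL → nullable.
- city: UNIQUE does not imply NOT NULL → nullable.
- rating: DEFAULT only fills an omitted column; an explicit NULL is still allowed → nullable.
- unit_cost: no NOT NULL constraint applies → nullable.
- name: CHECK does not forbid NULL (a CHECK constraint passes when its expression is NULL) → nullable.
- weight: DEFAULT only fills an omitted column; an explicit NULL is still allowed → nullable.

discount, price, description, country, city, rating, unit_cost, name, weight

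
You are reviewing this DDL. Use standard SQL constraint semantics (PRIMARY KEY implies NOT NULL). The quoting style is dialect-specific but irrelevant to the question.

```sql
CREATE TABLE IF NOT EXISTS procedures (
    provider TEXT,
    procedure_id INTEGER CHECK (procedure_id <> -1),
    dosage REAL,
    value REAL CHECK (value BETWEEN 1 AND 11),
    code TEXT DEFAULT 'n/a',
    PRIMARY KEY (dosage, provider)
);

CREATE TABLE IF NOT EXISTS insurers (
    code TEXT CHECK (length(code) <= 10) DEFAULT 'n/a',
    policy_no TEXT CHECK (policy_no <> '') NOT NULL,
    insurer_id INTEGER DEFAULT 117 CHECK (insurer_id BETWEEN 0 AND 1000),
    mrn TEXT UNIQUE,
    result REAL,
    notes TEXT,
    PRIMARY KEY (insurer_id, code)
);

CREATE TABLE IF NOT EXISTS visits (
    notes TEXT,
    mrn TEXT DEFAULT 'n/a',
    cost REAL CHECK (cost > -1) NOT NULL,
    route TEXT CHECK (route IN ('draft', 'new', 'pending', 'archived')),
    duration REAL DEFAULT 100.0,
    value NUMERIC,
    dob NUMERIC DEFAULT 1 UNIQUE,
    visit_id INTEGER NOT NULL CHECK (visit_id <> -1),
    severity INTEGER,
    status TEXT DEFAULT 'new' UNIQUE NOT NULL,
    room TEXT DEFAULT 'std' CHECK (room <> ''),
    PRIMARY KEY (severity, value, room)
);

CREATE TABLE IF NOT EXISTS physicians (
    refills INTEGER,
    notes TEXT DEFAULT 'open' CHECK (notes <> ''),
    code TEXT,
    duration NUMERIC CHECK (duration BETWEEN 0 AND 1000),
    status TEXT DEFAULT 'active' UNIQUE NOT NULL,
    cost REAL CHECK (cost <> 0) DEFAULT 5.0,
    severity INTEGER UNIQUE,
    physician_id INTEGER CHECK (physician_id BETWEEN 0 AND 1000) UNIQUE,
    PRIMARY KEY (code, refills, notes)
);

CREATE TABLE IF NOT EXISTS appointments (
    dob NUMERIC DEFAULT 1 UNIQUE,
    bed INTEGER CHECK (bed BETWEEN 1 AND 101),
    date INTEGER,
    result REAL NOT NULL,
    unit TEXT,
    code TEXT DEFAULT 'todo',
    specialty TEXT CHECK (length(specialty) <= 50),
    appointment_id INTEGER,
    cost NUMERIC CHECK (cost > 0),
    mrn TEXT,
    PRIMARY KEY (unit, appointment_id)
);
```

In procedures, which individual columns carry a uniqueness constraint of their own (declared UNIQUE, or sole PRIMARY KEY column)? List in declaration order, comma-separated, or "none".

none

- provider: part of a composite PRIMARY KEY — only the tuple is unique, not this column on its own.
- procedure_id: no UNIQUE or single-column PK constraint.
- dosage: part of a composite PRIMARY KEY — only the tuple is unique, not this column on its own.
- value: no UNIQUE or single-column PK constraint.
- code: no UNIQUE or single-column PK constraint.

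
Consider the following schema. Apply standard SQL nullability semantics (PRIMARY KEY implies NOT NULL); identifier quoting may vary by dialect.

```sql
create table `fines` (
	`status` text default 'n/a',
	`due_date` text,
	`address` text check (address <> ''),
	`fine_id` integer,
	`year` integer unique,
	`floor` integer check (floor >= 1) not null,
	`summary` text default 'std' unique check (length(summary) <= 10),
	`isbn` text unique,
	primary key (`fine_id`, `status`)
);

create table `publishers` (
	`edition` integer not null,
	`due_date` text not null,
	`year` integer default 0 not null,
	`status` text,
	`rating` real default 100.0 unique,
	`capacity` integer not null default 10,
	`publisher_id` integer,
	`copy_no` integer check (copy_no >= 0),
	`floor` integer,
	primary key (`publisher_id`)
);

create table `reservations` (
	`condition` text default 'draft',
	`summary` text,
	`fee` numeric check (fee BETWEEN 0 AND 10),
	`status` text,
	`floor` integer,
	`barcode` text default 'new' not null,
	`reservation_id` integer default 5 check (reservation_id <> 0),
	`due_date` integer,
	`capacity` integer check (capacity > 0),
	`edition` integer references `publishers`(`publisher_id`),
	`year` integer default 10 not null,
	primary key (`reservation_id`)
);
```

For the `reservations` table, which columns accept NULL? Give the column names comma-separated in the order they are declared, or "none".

condition, summary, fee, status, floor, due_date, capacity, edition

- condition: DEFAULT only fills an omitted column; an explicit NULL is still allowed → nullable.
- summary: no NOT NULL constraint applies → nullable.
- fee: CHECK does not forbid NULL (a CHECK constraint passes when its expression is NULL) → nullable.
- status: no NOT NULL constraint applies → nullable.
- floor: no NOT NULL constraint applies → nullable.
- barcode: declared NOT NULL → not nullable.
- reservation_id: part of the PRIMARY KEY, which implies NOT NULL → not nullable.
- due_date: no NOT NULL constraint applies → nullable.
- capacity: CHECK does not forbid NULL (a CHECK constraint passes when its expression is NULL) → nullable.
- edition: a foreign key column may be NULL unless separately constrained → nullable.
- year: declared NOT NULL → not nullable.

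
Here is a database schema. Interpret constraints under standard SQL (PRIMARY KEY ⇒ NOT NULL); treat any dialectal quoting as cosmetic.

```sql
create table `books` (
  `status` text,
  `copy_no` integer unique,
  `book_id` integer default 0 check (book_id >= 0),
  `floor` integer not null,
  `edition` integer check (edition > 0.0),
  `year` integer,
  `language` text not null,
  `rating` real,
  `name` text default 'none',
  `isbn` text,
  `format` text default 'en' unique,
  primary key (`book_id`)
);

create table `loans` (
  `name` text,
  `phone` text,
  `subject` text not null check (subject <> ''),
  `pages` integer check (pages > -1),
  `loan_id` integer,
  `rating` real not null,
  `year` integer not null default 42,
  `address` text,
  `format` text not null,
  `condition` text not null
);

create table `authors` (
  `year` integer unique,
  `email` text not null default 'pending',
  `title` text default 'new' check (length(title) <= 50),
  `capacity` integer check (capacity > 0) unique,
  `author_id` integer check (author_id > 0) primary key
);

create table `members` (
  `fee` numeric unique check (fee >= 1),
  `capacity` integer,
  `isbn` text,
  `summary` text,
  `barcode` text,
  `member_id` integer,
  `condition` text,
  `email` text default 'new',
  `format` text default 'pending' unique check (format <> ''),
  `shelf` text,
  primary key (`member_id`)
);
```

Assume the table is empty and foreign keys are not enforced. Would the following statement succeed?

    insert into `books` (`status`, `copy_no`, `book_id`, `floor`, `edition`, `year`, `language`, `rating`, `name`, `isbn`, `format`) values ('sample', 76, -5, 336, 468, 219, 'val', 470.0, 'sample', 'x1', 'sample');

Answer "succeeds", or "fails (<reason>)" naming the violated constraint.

fails (CHECK on book_id)

The value -5 for book_id violates CHECK (book_id >= 0).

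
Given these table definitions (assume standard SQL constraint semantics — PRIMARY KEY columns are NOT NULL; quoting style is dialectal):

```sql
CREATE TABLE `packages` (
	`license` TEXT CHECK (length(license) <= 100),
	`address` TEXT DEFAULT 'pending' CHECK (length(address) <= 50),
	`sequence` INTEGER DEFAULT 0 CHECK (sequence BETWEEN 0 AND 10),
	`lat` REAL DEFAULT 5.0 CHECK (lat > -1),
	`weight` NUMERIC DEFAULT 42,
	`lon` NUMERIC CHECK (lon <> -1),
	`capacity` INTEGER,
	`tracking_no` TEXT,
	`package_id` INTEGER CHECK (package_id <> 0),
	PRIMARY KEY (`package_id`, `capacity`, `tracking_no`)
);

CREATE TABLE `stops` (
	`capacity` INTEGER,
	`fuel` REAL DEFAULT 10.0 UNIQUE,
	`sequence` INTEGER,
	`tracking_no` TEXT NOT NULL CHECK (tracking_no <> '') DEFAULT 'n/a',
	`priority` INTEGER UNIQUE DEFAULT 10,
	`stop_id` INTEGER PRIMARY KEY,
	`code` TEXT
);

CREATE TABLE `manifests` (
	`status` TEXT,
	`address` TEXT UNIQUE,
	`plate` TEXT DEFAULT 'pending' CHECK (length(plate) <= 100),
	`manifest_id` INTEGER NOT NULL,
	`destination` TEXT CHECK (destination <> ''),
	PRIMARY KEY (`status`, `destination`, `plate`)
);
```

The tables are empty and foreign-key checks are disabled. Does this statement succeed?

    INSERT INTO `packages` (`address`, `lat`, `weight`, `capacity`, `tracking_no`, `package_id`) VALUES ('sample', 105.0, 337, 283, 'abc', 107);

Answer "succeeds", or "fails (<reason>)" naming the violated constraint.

NOT NULL columns: capacity is supplied; package_id is supplied; tracking_no is supplied.
CHECK constraints: 'sample' satisfies (length(address) <= 50); 105.0 satisfies (lat > -1); 107 satisfies (package_id <> 0).
No constraint is violated.

succeeds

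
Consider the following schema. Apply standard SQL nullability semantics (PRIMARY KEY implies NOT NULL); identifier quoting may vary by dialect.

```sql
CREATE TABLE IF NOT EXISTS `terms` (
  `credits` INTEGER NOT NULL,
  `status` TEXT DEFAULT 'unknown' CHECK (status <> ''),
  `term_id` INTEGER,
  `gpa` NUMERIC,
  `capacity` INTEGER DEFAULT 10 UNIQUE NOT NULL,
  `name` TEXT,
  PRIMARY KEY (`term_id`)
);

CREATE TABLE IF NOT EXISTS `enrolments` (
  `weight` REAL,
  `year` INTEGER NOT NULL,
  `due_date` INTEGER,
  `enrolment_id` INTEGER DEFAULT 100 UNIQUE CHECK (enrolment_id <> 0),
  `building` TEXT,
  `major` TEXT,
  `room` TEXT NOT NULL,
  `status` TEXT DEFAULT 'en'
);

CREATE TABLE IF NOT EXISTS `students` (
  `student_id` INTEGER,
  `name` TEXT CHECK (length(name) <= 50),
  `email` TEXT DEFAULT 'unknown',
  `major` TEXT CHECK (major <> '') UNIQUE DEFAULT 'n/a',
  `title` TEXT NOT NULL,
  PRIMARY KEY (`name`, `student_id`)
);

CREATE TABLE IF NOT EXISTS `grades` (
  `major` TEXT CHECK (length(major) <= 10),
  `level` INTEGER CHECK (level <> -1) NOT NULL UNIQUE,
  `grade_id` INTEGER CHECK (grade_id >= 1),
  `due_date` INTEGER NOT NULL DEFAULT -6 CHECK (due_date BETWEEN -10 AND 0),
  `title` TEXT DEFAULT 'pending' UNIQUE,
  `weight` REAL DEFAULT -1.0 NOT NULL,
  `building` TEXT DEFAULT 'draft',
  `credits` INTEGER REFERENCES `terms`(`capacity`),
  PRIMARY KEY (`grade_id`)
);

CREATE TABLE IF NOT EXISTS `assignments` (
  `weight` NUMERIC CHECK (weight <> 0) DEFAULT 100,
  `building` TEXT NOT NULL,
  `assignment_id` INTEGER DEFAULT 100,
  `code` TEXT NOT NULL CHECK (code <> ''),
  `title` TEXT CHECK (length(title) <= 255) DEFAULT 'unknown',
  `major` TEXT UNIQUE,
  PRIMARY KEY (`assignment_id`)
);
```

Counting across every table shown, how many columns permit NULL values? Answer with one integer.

terms: 3 nullable (status, gpa, name — PK (term_id) and explicit NOT NULL columns excluded).
enrolments: 6 nullable (weight, due_date, enrolment_id, building, major, status — PK none and explicit NOT NULL columns excluded).
students: 2 nullable (email, major — PK (name, student_id) and explicit NOT NULL columns excluded).
grades: 4 nullable (major, title, building, credits — PK (grade_id) and explicit NOT NULL columns excluded).
assignments: 3 nullable (weight, title, major — PK (assignment_id) and explicit NOT NULL columns excluded).
Total: 3 + 6 + 2 + 4 + 3 = 18.

18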